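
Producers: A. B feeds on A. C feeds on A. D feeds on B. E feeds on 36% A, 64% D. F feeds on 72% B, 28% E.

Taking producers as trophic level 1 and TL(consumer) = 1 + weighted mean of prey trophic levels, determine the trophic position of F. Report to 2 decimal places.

B: 1 + 1 = 2
C: 1 + 1 = 2
D: 1 + 2 = 3
E: 1 + (0.36×1 + 0.64×3) = 3.28
F: 1 + (0.72×2 + 0.28×3.28) = 3.3584

3.36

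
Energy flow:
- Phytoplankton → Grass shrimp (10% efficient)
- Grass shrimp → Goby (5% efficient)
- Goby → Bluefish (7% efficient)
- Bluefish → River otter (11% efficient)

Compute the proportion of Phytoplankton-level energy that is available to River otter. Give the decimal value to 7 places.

0.0000385

Product of link efficiencies: 0.1 × 0.05 × 0.07 × 0.11 = 0.0000385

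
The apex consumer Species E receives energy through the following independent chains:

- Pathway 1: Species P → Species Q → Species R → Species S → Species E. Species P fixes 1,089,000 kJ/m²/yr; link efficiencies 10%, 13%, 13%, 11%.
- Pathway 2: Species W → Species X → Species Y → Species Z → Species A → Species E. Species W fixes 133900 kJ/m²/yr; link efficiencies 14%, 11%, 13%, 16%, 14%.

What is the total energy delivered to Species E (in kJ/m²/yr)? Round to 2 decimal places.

Pathway 1: 1089000 × 0.1 × 0.13 × 0.13 × 0.11 = 202.4451 kJ/m²/yr
Pathway 2: 133900 × 0.14 × 0.11 × 0.13 × 0.16 × 0.14 = 6.00471872 kJ/m²/yr
Total at Species E: 202.4451 + 6.00471872 = 208.44981872 kJ/m²/yr

208.45 kJ/m²/yr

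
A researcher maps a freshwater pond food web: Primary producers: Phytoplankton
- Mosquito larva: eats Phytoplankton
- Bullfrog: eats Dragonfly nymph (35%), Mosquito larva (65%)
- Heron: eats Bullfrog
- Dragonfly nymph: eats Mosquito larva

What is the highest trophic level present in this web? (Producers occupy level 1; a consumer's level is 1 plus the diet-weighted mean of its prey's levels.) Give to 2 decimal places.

Mosquito larva: 1 + 1 = 2
Dragonfly nymph: 1 + 2 = 3
Bullfrog: 1 + (0.35×3 + 0.65×2) = 3.35
Heron: 1 + 3.35 = 4.35

4.35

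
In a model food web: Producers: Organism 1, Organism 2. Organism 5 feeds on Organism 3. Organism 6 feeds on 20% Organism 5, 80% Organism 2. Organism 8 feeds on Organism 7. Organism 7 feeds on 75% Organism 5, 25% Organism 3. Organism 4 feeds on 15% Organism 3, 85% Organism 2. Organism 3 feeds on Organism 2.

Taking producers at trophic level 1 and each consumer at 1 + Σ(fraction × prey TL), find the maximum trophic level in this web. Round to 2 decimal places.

4.75

Organism 3: 1 + 1 = 2
Organism 4: 1 + (0.15×2 + 0.85×1) = 2.15
Organism 5: 1 + 2 = 3
Organism 6: 1 + (0.2×3 + 0.8×1) = 2.4
Organism 7: 1 + (0.75×3 + 0.25×2) = 3.75
Organism 8: 1 + 3.75 = 4.75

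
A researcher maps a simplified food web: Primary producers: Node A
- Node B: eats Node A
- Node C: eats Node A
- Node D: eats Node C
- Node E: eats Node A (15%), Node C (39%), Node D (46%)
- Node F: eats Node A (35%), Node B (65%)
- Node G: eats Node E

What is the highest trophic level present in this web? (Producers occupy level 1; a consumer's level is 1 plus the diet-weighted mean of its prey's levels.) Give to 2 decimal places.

4.31

Node B: 1 + 1 = 2
Node C: 1 + 1 = 2
Node D: 1 + 2 = 3
Node E: 1 + (0.15×1 + 0.39×2 + 0.46×3) = 3.31
Node F: 1 + (0.35×1 + 0.65×2) = 2.65
Node G: 1 + 3.31 = 4.31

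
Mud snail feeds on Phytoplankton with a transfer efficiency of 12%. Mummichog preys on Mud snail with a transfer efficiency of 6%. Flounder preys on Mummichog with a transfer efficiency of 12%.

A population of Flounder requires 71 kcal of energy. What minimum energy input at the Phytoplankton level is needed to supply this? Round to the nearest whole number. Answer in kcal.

82176 kcal

Cumulative transfer efficiency: 0.12 × 0.06 × 0.12 = 0.000864
Phytoplankton energy = 71 / 0.000864 = 82176 kcal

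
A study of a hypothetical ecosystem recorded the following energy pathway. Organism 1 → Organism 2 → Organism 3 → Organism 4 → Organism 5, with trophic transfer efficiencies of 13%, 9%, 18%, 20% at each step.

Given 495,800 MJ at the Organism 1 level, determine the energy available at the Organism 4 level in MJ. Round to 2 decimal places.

Organism 2: 495800 × 0.13 = 64454 MJ
Organism 3: 64454 × 0.09 = 5800.86 MJ
Organism 4: 5800.86 × 0.18 = 1044.1548 MJ

1044.15 MJ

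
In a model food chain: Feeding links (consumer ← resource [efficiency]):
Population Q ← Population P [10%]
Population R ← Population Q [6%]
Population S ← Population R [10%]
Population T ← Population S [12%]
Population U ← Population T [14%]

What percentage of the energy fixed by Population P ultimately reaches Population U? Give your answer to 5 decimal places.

0.00101%

Product of link efficiencies: 0.1 × 0.06 × 0.1 × 0.12 × 0.14 = 0.00001008
As a percentage: 0.00001008 × 100 = 0.00101%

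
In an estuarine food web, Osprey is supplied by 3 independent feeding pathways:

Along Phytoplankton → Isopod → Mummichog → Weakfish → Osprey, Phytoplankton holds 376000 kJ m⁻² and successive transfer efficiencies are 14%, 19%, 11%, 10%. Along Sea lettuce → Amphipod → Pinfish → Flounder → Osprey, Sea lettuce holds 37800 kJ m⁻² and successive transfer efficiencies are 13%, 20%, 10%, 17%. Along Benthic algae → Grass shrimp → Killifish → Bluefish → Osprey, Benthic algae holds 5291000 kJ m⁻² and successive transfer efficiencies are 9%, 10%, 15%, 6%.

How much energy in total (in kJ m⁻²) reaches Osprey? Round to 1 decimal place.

555.3 kJ m⁻²

Via Phytoplankton: 376000 × 0.14 × 0.19 × 0.11 × 0.1 = 110.0176 kJ m⁻²
Via Sea lettuce: 37800 × 0.13 × 0.2 × 0.1 × 0.17 = 16.7076 kJ m⁻²
Via Benthic algae: 5291000 × 0.09 × 0.1 × 0.15 × 0.06 = 428.571 kJ m⁻²
Total at Osprey: 110.0176 + 16.7076 + 428.571 = 555.2962 kJ m⁻²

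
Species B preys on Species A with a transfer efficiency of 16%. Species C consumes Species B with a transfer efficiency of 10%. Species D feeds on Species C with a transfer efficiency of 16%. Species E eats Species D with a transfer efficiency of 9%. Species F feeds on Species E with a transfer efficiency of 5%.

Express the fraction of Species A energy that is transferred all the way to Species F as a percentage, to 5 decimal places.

0.00115%

Product of link efficiencies: 0.16 × 0.1 × 0.16 × 0.09 × 0.05 = 0.00001152
As a percentage: 0.00001152 × 100 = 0.00115%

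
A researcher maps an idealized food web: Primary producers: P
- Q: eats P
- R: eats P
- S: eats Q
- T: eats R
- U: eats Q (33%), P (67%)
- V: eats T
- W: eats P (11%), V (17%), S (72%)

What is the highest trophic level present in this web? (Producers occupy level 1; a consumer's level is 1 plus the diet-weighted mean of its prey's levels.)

Q: 1 + 1 = 2
R: 1 + 1 = 2
S: 1 + 2 = 3
T: 1 + 2 = 3
U: 1 + (0.33×2 + 0.67×1) = 2.33
V: 1 + 3 = 4
W: 1 + (0.11×1 + 0.17×4 + 0.72×3) = 3.95

4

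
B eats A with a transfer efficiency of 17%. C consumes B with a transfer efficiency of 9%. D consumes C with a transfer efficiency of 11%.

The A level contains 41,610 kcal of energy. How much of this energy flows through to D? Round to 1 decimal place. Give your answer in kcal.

70.0 kcal

B: 41610 × 0.17 = 7073.7 kcal
C: 7073.7 × 0.09 = 636.633 kcal
D: 636.633 × 0.11 = 70.02963 kcal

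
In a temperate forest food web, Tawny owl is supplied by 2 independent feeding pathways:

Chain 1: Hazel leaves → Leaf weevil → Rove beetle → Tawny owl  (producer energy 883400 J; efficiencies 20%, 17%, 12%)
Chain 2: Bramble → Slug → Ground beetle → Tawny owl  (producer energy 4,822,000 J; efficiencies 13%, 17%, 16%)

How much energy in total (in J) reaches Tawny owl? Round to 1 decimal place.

Chain 1: 883400 × 0.2 × 0.17 × 0.12 = 3604.272 J
Chain 2: 4822000 × 0.13 × 0.17 × 0.16 = 17050.592 J
Total at Tawny owl: 3604.272 + 17050.592 = 20654.864 J

20654.9 J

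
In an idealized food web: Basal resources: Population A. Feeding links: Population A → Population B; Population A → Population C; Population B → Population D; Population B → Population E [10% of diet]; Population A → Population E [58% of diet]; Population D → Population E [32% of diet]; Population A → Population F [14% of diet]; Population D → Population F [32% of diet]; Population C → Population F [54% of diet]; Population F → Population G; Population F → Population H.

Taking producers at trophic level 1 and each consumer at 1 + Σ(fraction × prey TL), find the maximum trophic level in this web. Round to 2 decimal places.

Population B: 1 + 1 = 2
Population C: 1 + 1 = 2
Population D: 1 + 2 = 3
Population E: 1 + (0.1×2 + 0.58×1 + 0.32×3) = 2.74
Population F: 1 + (0.14×1 + 0.32×3 + 0.54×2) = 3.18
Population G: 1 + 3.18 = 4.18
Population H: 1 + 3.18 = 4.18

4.18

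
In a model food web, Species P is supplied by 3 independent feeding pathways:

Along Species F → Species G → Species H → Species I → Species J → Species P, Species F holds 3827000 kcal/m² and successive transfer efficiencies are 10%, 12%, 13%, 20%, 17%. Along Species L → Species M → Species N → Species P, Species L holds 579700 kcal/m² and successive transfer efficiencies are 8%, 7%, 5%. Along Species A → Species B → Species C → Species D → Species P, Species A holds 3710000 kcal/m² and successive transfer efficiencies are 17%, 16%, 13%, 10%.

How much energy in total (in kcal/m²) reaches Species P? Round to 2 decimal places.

1677.16 kcal/m²

Via Species F: 3827000 × 0.1 × 0.12 × 0.13 × 0.2 × 0.17 = 202.98408 kcal/m²
Via Species L: 579700 × 0.08 × 0.07 × 0.05 = 162.316 kcal/m²
Via Species A: 3710000 × 0.17 × 0.16 × 0.13 × 0.1 = 1311.856 kcal/m²
Total at Species P: 202.98408 + 162.316 + 1311.856 = 1677.15608 kcal/m²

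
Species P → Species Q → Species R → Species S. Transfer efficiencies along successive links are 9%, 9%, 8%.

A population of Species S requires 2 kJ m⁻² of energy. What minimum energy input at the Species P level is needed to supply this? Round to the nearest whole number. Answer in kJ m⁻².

Cumulative transfer efficiency: 0.09 × 0.09 × 0.08 = 0.000648
Species P energy = 2 / 0.000648 = 3086 kJ m⁻²

3086 kJ m⁻²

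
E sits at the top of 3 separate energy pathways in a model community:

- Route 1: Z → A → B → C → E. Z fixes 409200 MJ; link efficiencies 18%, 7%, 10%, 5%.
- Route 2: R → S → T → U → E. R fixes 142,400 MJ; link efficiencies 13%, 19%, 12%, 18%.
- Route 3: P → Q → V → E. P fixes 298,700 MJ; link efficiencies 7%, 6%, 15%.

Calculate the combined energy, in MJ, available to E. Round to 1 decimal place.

Route 1: 409200 × 0.18 × 0.07 × 0.1 × 0.05 = 25.7796 MJ
Route 2: 142400 × 0.13 × 0.19 × 0.12 × 0.18 = 75.973248 MJ
Route 3: 298700 × 0.07 × 0.06 × 0.15 = 188.181 MJ
Total at E: 25.7796 + 75.973248 + 188.181 = 289.933848 MJ

289.9 MJ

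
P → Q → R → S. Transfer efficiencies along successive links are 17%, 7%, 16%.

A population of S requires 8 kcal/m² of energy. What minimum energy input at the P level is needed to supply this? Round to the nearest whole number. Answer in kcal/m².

Cumulative transfer efficiency: 0.17 × 0.07 × 0.16 = 0.001904
P energy = 8 / 0.001904 = 4202 kcal/m²

4202 kcal/m²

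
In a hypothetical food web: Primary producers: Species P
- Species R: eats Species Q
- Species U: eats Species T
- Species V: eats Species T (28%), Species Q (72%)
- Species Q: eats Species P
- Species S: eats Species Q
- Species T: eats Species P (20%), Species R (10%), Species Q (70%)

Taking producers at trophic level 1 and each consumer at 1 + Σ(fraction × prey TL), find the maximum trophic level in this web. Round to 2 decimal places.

Species Q: 1 + 1 = 2
Species R: 1 + 2 = 3
Species S: 1 + 2 = 3
Species T: 1 + (0.2×1 + 0.1×3 + 0.7×2) = 2.9
Species U: 1 + 2.9 = 3.9
Species V: 1 + (0.28×2.9 + 0.72×2) = 3.252

3.90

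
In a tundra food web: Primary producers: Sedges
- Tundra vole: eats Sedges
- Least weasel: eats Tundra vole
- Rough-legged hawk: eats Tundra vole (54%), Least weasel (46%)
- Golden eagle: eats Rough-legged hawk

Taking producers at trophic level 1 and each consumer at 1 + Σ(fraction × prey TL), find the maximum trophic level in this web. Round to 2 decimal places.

4.46

Tundra vole: 1 + 1 = 2
Least weasel: 1 + 2 = 3
Rough-legged hawk: 1 + (0.54×2 + 0.46×3) = 3.46
Golden eagle: 1 + 3.46 = 4.46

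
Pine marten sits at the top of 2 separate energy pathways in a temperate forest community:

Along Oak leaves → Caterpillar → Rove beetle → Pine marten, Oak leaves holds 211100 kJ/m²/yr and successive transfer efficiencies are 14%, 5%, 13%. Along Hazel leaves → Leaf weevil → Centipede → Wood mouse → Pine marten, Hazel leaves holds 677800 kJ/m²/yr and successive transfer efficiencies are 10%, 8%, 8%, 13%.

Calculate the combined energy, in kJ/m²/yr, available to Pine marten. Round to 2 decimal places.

Via Oak leaves: 211100 × 0.14 × 0.05 × 0.13 = 192.101 kJ/m²/yr
Via Hazel leaves: 677800 × 0.1 × 0.08 × 0.08 × 0.13 = 56.39296 kJ/m²/yr
Total at Pine marten: 192.101 + 56.39296 = 248.49396 kJ/m²/yr

248.49 kJ/m²/yr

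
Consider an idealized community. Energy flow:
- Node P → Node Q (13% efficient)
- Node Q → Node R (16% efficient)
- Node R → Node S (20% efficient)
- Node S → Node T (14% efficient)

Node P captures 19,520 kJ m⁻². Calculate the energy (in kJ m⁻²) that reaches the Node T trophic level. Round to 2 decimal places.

11.37 kJ m⁻²

Node Q: 19520 × 0.13 = 2537.6 kJ m⁻²
Node R: 2537.6 × 0.16 = 406.016 kJ m⁻²
Node S: 406.016 × 0.2 = 81.2032 kJ m⁻²
Node T: 81.2032 × 0.14 = 11.368448 kJ m⁻²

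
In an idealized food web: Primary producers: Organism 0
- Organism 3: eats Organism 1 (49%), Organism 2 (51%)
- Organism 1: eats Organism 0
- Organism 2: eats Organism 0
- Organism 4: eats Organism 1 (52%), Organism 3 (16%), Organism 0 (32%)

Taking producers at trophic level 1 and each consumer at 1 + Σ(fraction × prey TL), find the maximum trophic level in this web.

3

Organism 1: 1 + 1 = 2
Organism 2: 1 + 1 = 2
Organism 3: 1 + (0.49×2 + 0.51×2) = 3
Organism 4: 1 + (0.52×2 + 0.16×3 + 0.32×1) = 2.84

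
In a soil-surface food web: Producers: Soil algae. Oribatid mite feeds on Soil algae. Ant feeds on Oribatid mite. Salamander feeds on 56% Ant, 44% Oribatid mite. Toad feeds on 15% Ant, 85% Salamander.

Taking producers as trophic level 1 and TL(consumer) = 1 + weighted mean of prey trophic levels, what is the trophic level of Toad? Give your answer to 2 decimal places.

4.48

Oribatid mite: 1 + 1 = 2
Ant: 1 + 2 = 3
Salamander: 1 + (0.56×3 + 0.44×2) = 3.56
Toad: 1 + (0.15×3 + 0.85×3.56) = 4.476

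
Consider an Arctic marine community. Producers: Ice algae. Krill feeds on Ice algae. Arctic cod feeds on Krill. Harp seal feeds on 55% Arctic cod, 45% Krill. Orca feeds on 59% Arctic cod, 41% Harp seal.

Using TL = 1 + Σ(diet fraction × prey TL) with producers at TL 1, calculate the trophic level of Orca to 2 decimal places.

4.23

Krill: 1 + 1 = 2
Arctic cod: 1 + 2 = 3
Harp seal: 1 + (0.55×3 + 0.45×2) = 3.55
Orca: 1 + (0.59×3 + 0.41×3.55) = 4.2255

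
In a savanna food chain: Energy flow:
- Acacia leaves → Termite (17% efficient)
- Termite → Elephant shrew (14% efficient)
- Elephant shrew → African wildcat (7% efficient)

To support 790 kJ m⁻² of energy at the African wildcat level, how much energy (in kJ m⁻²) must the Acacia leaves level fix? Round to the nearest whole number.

Cumulative transfer efficiency: 0.17 × 0.14 × 0.07 = 0.001666
Acacia leaves energy = 790 / 0.001666 = 474190 kJ m⁻²

474190 kJ m⁻²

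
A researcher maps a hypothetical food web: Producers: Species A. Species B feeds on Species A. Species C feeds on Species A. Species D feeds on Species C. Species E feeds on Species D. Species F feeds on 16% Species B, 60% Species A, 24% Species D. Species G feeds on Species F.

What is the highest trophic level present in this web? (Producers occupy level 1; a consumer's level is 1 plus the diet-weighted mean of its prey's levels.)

Species B: 1 + 1 = 2
Species C: 1 + 1 = 2
Species D: 1 + 2 = 3
Species E: 1 + 3 = 4
Species F: 1 + (0.16×2 + 0.6×1 + 0.24×3) = 2.64
Species G: 1 + 2.64 = 3.64

4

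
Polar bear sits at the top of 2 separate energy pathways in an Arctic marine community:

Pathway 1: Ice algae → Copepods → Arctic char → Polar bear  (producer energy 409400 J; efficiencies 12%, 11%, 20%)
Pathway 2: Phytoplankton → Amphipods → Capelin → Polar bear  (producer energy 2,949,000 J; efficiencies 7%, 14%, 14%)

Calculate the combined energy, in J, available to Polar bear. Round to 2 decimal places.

5126.84 J

Pathway 1: 409400 × 0.12 × 0.11 × 0.2 = 1080.816 J
Pathway 2: 2949000 × 0.07 × 0.14 × 0.14 = 4046.028 J
Total at Polar bear: 1080.816 + 4046.028 = 5126.844 J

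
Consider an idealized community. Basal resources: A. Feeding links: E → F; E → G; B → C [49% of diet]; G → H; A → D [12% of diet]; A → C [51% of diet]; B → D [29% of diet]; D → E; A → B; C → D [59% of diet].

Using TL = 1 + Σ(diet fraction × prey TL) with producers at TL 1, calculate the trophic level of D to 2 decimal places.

B: 1 + 1 = 2
C: 1 + (0.51×1 + 0.49×2) = 2.49
D: 1 + (0.59×2.49 + 0.12×1 + 0.29×2) = 3.1691
E: 1 + 3.1691 = 4.1691
F: 1 + 4.1691 = 5.1691
G: 1 + 4.1691 = 5.1691
H: 1 + 5.1691 = 6.1691

3.17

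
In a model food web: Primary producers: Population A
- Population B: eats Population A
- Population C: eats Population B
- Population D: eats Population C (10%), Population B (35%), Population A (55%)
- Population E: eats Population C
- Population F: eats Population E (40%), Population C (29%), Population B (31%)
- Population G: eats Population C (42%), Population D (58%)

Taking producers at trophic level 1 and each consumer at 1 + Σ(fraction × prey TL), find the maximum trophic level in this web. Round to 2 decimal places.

4.09

Population B: 1 + 1 = 2
Population C: 1 + 2 = 3
Population D: 1 + (0.1×3 + 0.35×2 + 0.55×1) = 2.55
Population E: 1 + 3 = 4
Population F: 1 + (0.4×4 + 0.29×3 + 0.31×2) = 4.09
Population G: 1 + (0.42×3 + 0.58×2.55) = 3.739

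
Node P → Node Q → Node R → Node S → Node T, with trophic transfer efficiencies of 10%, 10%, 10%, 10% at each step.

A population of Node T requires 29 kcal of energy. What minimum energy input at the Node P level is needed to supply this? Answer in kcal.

290000 kcal

Cumulative transfer efficiency: 0.1 × 0.1 × 0.1 × 0.1 = 0.0001
Node P energy = 29 / 0.0001 = 290000 kcal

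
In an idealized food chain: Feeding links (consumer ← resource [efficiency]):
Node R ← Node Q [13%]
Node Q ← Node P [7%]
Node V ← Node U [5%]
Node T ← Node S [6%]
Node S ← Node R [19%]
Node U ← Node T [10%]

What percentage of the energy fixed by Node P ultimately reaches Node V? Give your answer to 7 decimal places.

0.0000519%

Product of link efficiencies: 0.07 × 0.13 × 0.19 × 0.06 × 0.1 × 0.05 = 0.0000005187
As a percentage: 0.0000005187 × 100 = 0.0000519%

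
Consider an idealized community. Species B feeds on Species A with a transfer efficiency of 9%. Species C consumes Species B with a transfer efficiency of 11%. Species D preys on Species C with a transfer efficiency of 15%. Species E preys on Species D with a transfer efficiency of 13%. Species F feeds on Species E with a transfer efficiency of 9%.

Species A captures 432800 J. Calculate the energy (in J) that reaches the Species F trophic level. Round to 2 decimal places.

7.52 J

Species B: 432800 × 0.09 = 38952 J
Species C: 38952 × 0.11 = 4284.72 J
Species D: 4284.72 × 0.15 = 642.708 J
Species E: 642.708 × 0.13 = 83.55204 J
Species F: 83.55204 × 0.09 = 7.5196836 J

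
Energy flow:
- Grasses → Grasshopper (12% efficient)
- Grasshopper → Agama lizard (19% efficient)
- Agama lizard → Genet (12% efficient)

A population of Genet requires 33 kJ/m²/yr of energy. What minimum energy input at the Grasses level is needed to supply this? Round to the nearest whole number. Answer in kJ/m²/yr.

Cumulative transfer efficiency: 0.12 × 0.19 × 0.12 = 0.002736
Grasses energy = 33 / 0.002736 = 12061 kJ/m²/yr

12061 kJ/m²/yr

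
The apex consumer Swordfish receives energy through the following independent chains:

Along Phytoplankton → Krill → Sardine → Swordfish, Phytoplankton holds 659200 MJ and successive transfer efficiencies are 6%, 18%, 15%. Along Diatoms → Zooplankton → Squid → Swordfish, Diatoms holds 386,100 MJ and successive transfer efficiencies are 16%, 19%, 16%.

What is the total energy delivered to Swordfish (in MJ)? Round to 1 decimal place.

2945.9 MJ

Via Phytoplankton: 659200 × 0.06 × 0.18 × 0.15 = 1067.904 MJ
Via Diatoms: 386100 × 0.16 × 0.19 × 0.16 = 1877.9904 MJ
Total at Swordfish: 1067.904 + 1877.9904 = 2945.8944 MJ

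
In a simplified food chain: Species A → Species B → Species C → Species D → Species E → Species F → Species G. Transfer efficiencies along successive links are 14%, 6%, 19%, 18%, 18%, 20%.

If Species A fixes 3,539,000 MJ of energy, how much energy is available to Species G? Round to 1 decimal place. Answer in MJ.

Species B: 3539000 × 0.14 = 495460 MJ
Species C: 495460 × 0.06 = 29727.6 MJ
Species D: 29727.6 × 0.19 = 5648.244 MJ
Species E: 5648.244 × 0.18 = 1016.68392 MJ
Species F: 1016.68392 × 0.18 = 183.0031056 MJ
Species G: 183.0031056 × 0.2 = 36.60062112 MJ

36.6 MJ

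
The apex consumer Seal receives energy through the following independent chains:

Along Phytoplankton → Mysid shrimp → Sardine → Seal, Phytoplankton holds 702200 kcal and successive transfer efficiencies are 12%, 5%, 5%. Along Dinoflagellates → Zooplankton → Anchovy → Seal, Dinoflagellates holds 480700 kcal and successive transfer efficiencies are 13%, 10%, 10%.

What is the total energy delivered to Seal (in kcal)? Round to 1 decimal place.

Via Phytoplankton: 702200 × 0.12 × 0.05 × 0.05 = 210.66 kcal
Via Dinoflagellates: 480700 × 0.13 × 0.1 × 0.1 = 624.91 kcal
Total at Seal: 210.66 + 624.91 = 835.57 kcal

835.6 kcal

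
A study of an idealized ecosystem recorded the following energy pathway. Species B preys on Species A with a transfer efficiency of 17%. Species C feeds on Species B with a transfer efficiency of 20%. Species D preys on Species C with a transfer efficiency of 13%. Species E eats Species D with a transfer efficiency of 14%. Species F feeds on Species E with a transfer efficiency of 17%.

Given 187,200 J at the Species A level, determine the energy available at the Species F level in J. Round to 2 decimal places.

19.69 J

Species B: 187200 × 0.17 = 31824 J
Species C: 31824 × 0.2 = 6364.8 J
Species D: 6364.8 × 0.13 = 827.424 J
Species E: 827.424 × 0.14 = 115.83936 J
Species F: 115.83936 × 0.17 = 19.6926912 J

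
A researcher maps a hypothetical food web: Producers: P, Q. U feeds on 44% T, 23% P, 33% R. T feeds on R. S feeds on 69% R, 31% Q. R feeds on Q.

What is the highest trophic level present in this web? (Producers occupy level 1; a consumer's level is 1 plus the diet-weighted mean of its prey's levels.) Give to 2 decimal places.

R: 1 + 1 = 2
S: 1 + (0.69×2 + 0.31×1) = 2.69
T: 1 + 2 = 3
U: 1 + (0.44×3 + 0.23×1 + 0.33×2) = 3.21

3.21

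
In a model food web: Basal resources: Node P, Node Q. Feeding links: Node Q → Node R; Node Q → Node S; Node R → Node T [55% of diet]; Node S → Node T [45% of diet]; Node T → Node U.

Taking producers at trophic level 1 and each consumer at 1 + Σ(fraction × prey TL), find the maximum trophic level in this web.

4

Node R: 1 + 1 = 2
Node S: 1 + 1 = 2
Node T: 1 + (0.55×2 + 0.45×2) = 3
Node U: 1 + 3 = 4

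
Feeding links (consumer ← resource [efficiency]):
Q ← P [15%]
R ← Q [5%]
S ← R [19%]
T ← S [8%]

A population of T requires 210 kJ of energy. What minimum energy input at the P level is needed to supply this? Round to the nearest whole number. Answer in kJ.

Cumulative transfer efficiency: 0.15 × 0.05 × 0.19 × 0.08 = 0.000114
P energy = 210 / 0.000114 = 1842105 kJ

1842105 kJ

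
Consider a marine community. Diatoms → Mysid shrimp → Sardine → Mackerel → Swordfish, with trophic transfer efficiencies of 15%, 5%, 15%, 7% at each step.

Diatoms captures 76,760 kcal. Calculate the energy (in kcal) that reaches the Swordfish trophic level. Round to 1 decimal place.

Mysid shrimp: 76760 × 0.15 = 11514 kcal
Sardine: 11514 × 0.05 = 575.7 kcal
Mackerel: 575.7 × 0.15 = 86.355 kcal
Swordfish: 86.355 × 0.07 = 6.04485 kcal

6.0 kcal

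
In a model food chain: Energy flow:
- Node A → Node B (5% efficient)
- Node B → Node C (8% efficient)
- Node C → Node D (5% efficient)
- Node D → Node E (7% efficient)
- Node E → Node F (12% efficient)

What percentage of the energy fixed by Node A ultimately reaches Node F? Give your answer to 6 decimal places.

Product of link efficiencies: 0.05 × 0.08 × 0.05 × 0.07 × 0.12 = 0.00000168
As a percentage: 0.00000168 × 100 = 0.000168%

0.000168%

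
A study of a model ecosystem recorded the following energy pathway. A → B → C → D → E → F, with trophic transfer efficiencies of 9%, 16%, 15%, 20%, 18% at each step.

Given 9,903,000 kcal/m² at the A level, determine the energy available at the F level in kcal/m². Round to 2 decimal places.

770.06 kcal/m²

B: 9903000 × 0.09 = 891270 kcal/m²
C: 891270 × 0.16 = 142603.2 kcal/m²
D: 142603.2 × 0.15 = 21390.48 kcal/m²
E: 21390.48 × 0.2 = 4278.096 kcal/m²
F: 4278.096 × 0.18 = 770.05728 kcal/m²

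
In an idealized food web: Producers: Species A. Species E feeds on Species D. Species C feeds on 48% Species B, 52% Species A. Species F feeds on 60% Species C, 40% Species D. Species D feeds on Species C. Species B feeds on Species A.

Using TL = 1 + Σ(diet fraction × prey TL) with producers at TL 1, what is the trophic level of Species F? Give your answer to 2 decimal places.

3.88

Species B: 1 + 1 = 2
Species C: 1 + (0.48×2 + 0.52×1) = 2.48
Species D: 1 + 2.48 = 3.48
Species E: 1 + 3.48 = 4.48
Species F: 1 + (0.6×2.48 + 0.4×3.48) = 3.88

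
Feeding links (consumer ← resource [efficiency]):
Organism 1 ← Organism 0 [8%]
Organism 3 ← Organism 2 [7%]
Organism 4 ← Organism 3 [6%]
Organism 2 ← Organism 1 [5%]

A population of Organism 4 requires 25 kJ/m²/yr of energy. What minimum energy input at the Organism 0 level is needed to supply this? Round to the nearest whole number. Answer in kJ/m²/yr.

Cumulative transfer efficiency: 0.08 × 0.05 × 0.07 × 0.06 = 0.0000168
Organism 0 energy = 25 / 0.0000168 = 1488095 kJ/m²/yr

1488095 kJ/m²/yr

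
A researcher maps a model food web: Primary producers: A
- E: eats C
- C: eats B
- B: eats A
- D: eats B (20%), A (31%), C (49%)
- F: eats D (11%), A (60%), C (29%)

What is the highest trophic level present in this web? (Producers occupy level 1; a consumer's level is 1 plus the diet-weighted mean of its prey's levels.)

B: 1 + 1 = 2
C: 1 + 2 = 3
D: 1 + (0.2×2 + 0.31×1 + 0.49×3) = 3.18
E: 1 + 3 = 4
F: 1 + (0.11×3.18 + 0.6×1 + 0.29×3) = 2.8198

4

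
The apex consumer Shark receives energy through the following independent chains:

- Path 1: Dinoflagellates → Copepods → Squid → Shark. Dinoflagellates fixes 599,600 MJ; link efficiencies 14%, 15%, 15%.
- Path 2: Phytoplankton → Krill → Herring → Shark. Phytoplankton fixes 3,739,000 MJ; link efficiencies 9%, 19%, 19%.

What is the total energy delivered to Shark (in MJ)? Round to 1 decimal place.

14036.8 MJ

Path 1: 599600 × 0.14 × 0.15 × 0.15 = 1888.74 MJ
Path 2: 3739000 × 0.09 × 0.19 × 0.19 = 12148.011 MJ
Total at Shark: 1888.74 + 12148.011 = 14036.751 MJ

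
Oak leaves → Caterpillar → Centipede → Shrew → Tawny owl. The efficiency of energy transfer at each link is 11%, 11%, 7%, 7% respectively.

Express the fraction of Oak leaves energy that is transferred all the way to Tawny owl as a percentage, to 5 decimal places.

0.00593%

Product of link efficiencies: 0.11 × 0.11 × 0.07 × 0.07 = 0.00005929
As a percentage: 0.00005929 × 100 = 0.00593%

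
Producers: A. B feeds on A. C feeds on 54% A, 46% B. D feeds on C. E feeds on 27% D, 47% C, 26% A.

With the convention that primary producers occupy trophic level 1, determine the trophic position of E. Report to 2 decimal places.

B: 1 + 1 = 2
C: 1 + (0.54×1 + 0.46×2) = 2.46
D: 1 + 2.46 = 3.46
E: 1 + (0.27×3.46 + 0.47×2.46 + 0.26×1) = 3.3504

3.35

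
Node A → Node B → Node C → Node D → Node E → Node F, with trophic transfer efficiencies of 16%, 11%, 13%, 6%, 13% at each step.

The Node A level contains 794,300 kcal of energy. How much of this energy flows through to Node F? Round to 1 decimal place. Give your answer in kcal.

14.2 kcal

Node B: 794300 × 0.16 = 127088 kcal
Node C: 127088 × 0.11 = 13979.68 kcal
Node D: 13979.68 × 0.13 = 1817.3584 kcal
Node E: 1817.3584 × 0.06 = 109.041504 kcal
Node F: 109.041504 × 0.13 = 14.17539552 kcal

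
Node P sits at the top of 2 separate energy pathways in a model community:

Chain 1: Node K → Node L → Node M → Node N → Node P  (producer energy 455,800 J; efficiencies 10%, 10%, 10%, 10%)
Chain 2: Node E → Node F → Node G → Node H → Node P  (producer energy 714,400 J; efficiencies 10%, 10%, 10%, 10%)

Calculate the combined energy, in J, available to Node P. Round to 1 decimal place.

Chain 1: 455800 × 0.1 × 0.1 × 0.1 × 0.1 = 45.58 J
Chain 2: 714400 × 0.1 × 0.1 × 0.1 × 0.1 = 71.44 J
Total at Node P: 45.58 + 71.44 = 117.02 J

117.0 J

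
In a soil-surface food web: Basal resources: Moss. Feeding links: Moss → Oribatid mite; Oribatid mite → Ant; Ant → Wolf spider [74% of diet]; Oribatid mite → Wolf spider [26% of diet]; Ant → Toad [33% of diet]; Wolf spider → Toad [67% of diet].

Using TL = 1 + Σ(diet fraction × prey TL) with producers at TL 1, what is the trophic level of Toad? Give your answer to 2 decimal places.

4.50

Oribatid mite: 1 + 1 = 2
Ant: 1 + 2 = 3
Wolf spider: 1 + (0.74×3 + 0.26×2) = 3.74
Toad: 1 + (0.33×3 + 0.67×3.74) = 4.4958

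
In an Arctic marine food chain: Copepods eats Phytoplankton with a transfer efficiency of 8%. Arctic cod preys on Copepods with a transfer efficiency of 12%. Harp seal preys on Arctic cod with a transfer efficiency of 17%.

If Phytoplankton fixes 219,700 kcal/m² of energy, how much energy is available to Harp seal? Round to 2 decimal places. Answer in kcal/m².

Copepods: 219700 × 0.08 = 17576 kcal/m²
Arctic cod: 17576 × 0.12 = 2109.12 kcal/m²
Harp seal: 2109.12 × 0.17 = 358.5504 kcal/m²

358.55 kcal/m²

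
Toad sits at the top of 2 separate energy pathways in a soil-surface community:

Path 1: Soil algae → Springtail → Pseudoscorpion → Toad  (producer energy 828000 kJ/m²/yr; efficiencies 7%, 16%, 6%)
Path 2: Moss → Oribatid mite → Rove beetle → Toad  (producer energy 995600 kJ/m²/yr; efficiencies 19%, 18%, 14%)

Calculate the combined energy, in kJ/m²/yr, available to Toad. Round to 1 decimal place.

5323.3 kJ/m²/yr

Path 1: 828000 × 0.07 × 0.16 × 0.06 = 556.416 kJ/m²/yr
Path 2: 995600 × 0.19 × 0.18 × 0.14 = 4766.9328 kJ/m²/yr
Total at Toad: 556.416 + 4766.9328 = 5323.3488 kJ/m²/yr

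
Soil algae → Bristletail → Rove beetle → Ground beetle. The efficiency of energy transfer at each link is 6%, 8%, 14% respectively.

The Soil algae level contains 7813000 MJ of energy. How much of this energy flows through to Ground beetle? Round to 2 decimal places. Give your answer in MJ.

5250.34 MJ

Bristletail: 7813000 × 0.06 = 468780 MJ
Rove beetle: 468780 × 0.08 = 37502.4 MJ
Ground beetle: 37502.4 × 0.14 = 5250.336 MJ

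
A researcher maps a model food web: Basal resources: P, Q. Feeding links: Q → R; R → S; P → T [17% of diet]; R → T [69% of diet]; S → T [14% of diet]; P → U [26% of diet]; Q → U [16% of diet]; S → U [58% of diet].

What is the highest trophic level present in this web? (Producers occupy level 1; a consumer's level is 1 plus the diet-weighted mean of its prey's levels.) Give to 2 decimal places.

3.16

R: 1 + 1 = 2
S: 1 + 2 = 3
T: 1 + (0.17×1 + 0.69×2 + 0.14×3) = 2.97
U: 1 + (0.26×1 + 0.16×1 + 0.58×3) = 3.16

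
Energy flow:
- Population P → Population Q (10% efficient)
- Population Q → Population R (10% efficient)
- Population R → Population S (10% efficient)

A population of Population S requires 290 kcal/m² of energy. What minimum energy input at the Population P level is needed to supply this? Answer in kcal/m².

290000 kcal/m²

Cumulative transfer efficiency: 0.1 × 0.1 × 0.1 = 0.001
Population P energy = 290 / 0.001 = 290000 kcal/m²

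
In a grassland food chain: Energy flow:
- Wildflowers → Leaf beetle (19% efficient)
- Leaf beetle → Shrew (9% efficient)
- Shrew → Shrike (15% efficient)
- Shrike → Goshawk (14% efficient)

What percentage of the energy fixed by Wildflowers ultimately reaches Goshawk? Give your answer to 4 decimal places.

Product of link efficiencies: 0.19 × 0.09 × 0.15 × 0.14 = 0.0003591
As a percentage: 0.0003591 × 100 = 0.0359%

0.0359%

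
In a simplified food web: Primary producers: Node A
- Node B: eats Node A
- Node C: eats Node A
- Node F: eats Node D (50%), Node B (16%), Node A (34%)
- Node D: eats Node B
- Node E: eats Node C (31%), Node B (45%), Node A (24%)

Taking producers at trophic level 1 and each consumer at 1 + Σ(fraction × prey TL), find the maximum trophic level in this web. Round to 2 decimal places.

3.16

Node B: 1 + 1 = 2
Node C: 1 + 1 = 2
Node D: 1 + 2 = 3
Node E: 1 + (0.31×2 + 0.45×2 + 0.24×1) = 2.76
Node F: 1 + (0.5×3 + 0.16×2 + 0.34×1) = 3.16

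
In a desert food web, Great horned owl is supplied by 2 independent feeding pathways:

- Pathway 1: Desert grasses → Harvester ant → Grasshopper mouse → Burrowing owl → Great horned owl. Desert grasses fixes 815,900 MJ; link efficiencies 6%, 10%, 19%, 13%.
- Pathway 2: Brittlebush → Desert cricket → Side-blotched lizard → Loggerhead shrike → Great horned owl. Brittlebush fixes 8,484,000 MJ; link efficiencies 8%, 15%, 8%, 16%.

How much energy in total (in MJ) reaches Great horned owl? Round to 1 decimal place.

1424.1 MJ

Pathway 1: 815900 × 0.06 × 0.1 × 0.19 × 0.13 = 120.91638 MJ
Pathway 2: 8484000 × 0.08 × 0.15 × 0.08 × 0.16 = 1303.1424 MJ
Total at Great horned owl: 120.91638 + 1303.1424 = 1424.05878 MJ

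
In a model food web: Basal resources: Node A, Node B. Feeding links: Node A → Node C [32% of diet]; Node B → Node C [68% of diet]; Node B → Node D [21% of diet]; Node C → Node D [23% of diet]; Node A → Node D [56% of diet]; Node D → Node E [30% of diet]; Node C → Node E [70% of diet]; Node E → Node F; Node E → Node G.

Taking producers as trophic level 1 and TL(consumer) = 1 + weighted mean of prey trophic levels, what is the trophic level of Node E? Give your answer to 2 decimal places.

3.07

Node C: 1 + (0.32×1 + 0.68×1) = 2
Node D: 1 + (0.21×1 + 0.23×2 + 0.56×1) = 2.23
Node E: 1 + (0.3×2.23 + 0.7×2) = 3.069
Node F: 1 + 3.069 = 4.069
Node G: 1 + 3.069 = 4.069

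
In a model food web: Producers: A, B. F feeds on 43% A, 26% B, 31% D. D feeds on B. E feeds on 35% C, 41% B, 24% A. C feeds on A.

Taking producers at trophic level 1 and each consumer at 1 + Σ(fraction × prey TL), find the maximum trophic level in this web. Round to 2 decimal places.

2.35

C: 1 + 1 = 2
D: 1 + 1 = 2
E: 1 + (0.35×2 + 0.41×1 + 0.24×1) = 2.35
F: 1 + (0.43×1 + 0.26×1 + 0.31×2) = 2.31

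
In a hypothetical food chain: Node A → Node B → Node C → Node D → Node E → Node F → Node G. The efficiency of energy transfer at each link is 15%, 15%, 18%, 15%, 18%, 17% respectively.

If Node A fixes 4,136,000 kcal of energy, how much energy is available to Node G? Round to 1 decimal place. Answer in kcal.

Node B: 4136000 × 0.15 = 620400 kcal
Node C: 620400 × 0.15 = 93060 kcal
Node D: 93060 × 0.18 = 16750.8 kcal
Node E: 16750.8 × 0.15 = 2512.62 kcal
Node F: 2512.62 × 0.18 = 452.2716 kcal
Node G: 452.2716 × 0.17 = 76.886172 kcal

76.9 kcal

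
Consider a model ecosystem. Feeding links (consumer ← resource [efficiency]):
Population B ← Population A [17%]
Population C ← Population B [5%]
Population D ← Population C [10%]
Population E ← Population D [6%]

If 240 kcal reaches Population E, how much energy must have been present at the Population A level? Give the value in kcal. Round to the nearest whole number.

Cumulative transfer efficiency: 0.17 × 0.05 × 0.1 × 0.06 = 0.000051
Population A energy = 240 / 0.000051 = 4705882 kcal

4705882 kcal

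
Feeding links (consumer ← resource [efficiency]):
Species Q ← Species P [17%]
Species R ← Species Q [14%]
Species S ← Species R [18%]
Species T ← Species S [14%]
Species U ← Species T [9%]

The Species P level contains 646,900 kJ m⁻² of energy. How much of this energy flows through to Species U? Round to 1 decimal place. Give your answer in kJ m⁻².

Species Q: 646900 × 0.17 = 109973 kJ m⁻²
Species R: 109973 × 0.14 = 15396.22 kJ m⁻²
Species S: 15396.22 × 0.18 = 2771.3196 kJ m⁻²
Species T: 2771.3196 × 0.14 = 387.984744 kJ m⁻²
Species U: 387.984744 × 0.09 = 34.91862696 kJ m⁻²

34.9 kJ m⁻²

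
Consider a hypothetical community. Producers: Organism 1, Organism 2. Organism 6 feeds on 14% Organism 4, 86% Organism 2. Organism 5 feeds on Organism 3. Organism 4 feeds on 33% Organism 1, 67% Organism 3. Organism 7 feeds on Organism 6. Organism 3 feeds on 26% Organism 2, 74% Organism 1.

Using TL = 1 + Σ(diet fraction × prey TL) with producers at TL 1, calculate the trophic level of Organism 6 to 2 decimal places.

2.23

Organism 3: 1 + (0.26×1 + 0.74×1) = 2
Organism 4: 1 + (0.33×1 + 0.67×2) = 2.67
Organism 5: 1 + 2 = 3
Organism 6: 1 + (0.14×2.67 + 0.86×1) = 2.2338
Organism 7: 1 + 2.2338 = 3.2338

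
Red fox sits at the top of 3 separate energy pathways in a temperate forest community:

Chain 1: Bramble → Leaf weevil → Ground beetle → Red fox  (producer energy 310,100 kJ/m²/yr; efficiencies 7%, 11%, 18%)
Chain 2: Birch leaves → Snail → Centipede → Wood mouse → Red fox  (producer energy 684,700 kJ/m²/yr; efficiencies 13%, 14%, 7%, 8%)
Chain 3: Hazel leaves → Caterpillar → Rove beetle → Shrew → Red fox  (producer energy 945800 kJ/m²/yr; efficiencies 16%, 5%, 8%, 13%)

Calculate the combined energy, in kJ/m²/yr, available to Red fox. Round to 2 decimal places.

578.27 kJ/m²/yr

Chain 1: 310100 × 0.07 × 0.11 × 0.18 = 429.7986 kJ/m²/yr
Chain 2: 684700 × 0.13 × 0.14 × 0.07 × 0.08 = 69.784624 kJ/m²/yr
Chain 3: 945800 × 0.16 × 0.05 × 0.08 × 0.13 = 78.69056 kJ/m²/yr
Total at Red fox: 429.7986 + 69.784624 + 78.69056 = 578.273784 kJ/m²/yr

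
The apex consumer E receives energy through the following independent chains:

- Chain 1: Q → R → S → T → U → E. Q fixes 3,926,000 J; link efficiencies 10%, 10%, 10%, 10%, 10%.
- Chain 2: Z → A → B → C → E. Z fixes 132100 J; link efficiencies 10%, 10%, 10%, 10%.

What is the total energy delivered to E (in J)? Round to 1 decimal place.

52.5 J

Chain 1: 3926000 × 0.1 × 0.1 × 0.1 × 0.1 × 0.1 = 39.26 J
Chain 2: 132100 × 0.1 × 0.1 × 0.1 × 0.1 = 13.21 J
Total at E: 39.26 + 13.21 = 52.47 J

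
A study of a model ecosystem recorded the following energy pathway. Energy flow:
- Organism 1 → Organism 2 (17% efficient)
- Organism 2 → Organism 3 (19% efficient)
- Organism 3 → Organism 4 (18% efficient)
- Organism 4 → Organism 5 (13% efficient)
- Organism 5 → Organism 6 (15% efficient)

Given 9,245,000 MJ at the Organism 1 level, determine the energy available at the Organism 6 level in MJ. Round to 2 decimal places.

1048.13 MJ

Organism 2: 9245000 × 0.17 = 1571650 MJ
Organism 3: 1571650 × 0.19 = 298613.5 MJ
Organism 4: 298613.5 × 0.18 = 53750.43 MJ
Organism 5: 53750.43 × 0.13 = 6987.5559 MJ
Organism 6: 6987.5559 × 0.15 = 1048.133385 MJ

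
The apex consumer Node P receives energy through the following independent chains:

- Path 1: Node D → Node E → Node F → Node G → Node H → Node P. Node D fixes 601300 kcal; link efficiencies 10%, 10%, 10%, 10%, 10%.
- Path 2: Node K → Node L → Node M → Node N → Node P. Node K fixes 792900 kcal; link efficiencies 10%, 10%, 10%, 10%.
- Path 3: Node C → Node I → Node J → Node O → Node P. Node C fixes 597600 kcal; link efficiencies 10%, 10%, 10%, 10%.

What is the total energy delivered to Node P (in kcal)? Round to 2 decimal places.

145.06 kcal

Path 1: 601300 × 0.1 × 0.1 × 0.1 × 0.1 × 0.1 = 6.013 kcal
Path 2: 792900 × 0.1 × 0.1 × 0.1 × 0.1 = 79.29 kcal
Path 3: 597600 × 0.1 × 0.1 × 0.1 × 0.1 = 59.76 kcal
Total at Node P: 6.013 + 79.29 + 59.76 = 145.063 kcal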